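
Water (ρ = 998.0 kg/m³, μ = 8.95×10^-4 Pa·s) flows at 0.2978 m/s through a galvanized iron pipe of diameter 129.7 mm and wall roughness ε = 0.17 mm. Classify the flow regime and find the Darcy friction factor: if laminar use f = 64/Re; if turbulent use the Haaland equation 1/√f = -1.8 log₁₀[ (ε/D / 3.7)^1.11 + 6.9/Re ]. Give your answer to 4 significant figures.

Re = ρVD/μ = 998·0.2978·0.1297/0.000895 = 4.307e+04.
Re > 4000 → turbulent. ε/D = 0.00017/0.1297 = 0.00131; Haaland: 1/√f = -1.8 log₁₀[0.000148 + 0.00016] = 6.321, so f = 0.02503.

f ≈ 0.02503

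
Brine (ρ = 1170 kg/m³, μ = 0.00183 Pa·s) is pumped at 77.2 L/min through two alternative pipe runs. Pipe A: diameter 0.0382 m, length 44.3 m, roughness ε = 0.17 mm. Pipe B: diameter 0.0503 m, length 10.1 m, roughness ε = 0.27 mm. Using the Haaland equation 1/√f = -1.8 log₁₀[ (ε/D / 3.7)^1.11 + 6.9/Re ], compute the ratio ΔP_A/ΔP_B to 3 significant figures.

ΔP_A/ΔP_B ≈ 16.3

Pipe A: V = Q/A = 0.001287/0.001146 = 1.123 m/s; Re = 2.742e+04; ε/D = 0.00445; Haaland → f = 0.03247; ΔP_A = f(L/D)(ρV²/2) = 2.776e+04 Pa.
Pipe B: V = Q/A = 0.001287/0.001987 = 0.6475 m/s; Re = 2.082e+04; ε/D = 0.00537; Haaland → f = 0.03467; ΔP_B = f(L/D)(ρV²/2) = 1707 Pa.
ΔP_A/ΔP_B = 2.776e+04/1707 = 16.3.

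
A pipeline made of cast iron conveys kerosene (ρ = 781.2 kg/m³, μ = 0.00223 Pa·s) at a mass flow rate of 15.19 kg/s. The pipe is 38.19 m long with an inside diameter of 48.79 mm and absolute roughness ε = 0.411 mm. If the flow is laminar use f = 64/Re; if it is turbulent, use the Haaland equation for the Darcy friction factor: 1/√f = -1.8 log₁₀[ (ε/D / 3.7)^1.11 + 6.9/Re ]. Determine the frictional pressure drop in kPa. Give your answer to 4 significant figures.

ΔP ≈ 1198 kPa

A = πD²/4 = π(0.04879)²/4 = 0.00187 m²; mean velocity V = ṁ/(ρA) = 15.19/(781.2 · 0.00187) = 10.4 m/s.
Reynolds number Re = ρVD/μ = 781.2 · 10.4 · 0.04879 / 0.00223 = 1.778e+05.
Re > 4000 → turbulent. Relative roughness ε/D = 0.000411/0.04879 = 0.00842. Haaland: 1/√f = -1.8 log₁₀[(0.00842/3.7)^1.11 + 6.9/1.778e+05] = -1.8 log₁₀[0.00117 + 3.88e-05] = 5.254, so f = 0.03622.
Darcy-Weisbach: ΔP = f(L/D)(ρV²/2) = 0.03622·(38.19/0.04879)·(781.2·10.4²/2) = 0.03622·782.7·4.225e+04 = 1.198e+06 Pa.
ΔP = 1.198e+06 Pa = 1198 kPa.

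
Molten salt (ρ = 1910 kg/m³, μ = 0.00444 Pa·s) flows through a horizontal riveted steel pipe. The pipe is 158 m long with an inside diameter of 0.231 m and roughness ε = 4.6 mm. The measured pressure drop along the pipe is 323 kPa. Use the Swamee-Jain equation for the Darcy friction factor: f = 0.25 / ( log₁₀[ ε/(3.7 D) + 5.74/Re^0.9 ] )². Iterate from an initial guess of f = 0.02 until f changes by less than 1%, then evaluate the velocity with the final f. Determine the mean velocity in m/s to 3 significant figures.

Rearranging Darcy-Weisbach: V = √(2·ΔP·D/(f·L·ρ)). With ε/D = 0.0046/0.231 = 0.0199, iterate starting from f = 0.02:
  f = 0.02 → V = √(2·3.23e+05·0.231/(0.02·158·1910)) = 4.972 m/s; Re = ρVD/μ = 4.941e+05; f → 0.04871
  f = 0.04871 → V = 3.186 m/s; Re = 3.166e+05; f → 0.04878
Converged (Δf/f < 1%). With the final f = 0.04878: V = √(2·3.23e+05·0.231/(0.04878·158·1910)) = 3.184 m/s.

V ≈ 3.18 m/s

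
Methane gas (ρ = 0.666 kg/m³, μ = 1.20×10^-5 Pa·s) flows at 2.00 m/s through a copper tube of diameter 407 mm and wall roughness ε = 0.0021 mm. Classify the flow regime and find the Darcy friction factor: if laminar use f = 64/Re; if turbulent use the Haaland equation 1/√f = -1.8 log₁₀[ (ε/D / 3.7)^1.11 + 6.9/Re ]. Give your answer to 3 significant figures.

Re = ρVD/μ = 0.666·2·0.407/1.2e-05 = 4.518e+04.
Re > 4000 → turbulent. ε/D = 2.1e-06/0.407 = 5.16e-06; Haaland: 1/√f = -1.8 log₁₀[3.16e-07 + 0.000153] = 6.867, so f = 0.0212.

f ≈ 0.0212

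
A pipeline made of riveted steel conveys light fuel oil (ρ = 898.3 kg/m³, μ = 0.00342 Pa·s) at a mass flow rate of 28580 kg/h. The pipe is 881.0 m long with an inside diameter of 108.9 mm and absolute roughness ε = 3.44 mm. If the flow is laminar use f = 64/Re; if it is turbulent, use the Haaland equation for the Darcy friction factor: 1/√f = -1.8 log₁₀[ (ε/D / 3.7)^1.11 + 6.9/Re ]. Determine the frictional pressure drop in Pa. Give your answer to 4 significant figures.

ṁ = 28580 kg/h = 28580/3600 = 7.939 kg/s.
A = πD²/4 = π(0.1089)²/4 = 0.009314 m²; mean velocity V = ṁ/(ρA) = 7.939/(898.3 · 0.009314) = 0.9488 m/s.
Reynolds number Re = ρVD/μ = 898.3 · 0.9488 · 0.1089 / 0.00342 = 2.714e+04.
Re > 4000 → turbulent. Relative roughness ε/D = 0.00344/0.1089 = 0.0316. Haaland: 1/√f = -1.8 log₁₀[(0.0316/3.7)^1.11 + 6.9/2.714e+04] = -1.8 log₁₀[0.00506 + 0.000254] = 4.095, so f = 0.05964.
Darcy-Weisbach: ΔP = f(L/D)(ρV²/2) = 0.05964·(881/0.1089)·(898.3·0.9488²/2) = 0.05964·8090·404.4 = 1.951e+05 Pa.

ΔP ≈ 195100 Pa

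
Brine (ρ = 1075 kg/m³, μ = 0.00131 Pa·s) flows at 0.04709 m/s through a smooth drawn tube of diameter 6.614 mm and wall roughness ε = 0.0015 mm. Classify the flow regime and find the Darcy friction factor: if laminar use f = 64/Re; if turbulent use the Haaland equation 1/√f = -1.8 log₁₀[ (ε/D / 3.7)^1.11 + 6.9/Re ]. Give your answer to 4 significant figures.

f ≈ 0.2504

Re = ρVD/μ = 1075·0.04709·0.006614/0.00131 = 255.6.
Re < 2300 → laminar, so f = 64/Re = 0.2504 (roughness is irrelevant in laminar flow).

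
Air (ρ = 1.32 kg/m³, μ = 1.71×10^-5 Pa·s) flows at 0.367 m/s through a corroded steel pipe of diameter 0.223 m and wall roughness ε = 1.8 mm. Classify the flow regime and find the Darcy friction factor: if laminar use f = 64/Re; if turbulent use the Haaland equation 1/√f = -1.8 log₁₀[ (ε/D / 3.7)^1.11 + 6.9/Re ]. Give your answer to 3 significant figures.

f ≈ 0.0437

Re = ρVD/μ = 1.32·0.367·0.223/1.71e-05 = 6318.
Re > 4000 → turbulent. ε/D = 0.0018/0.223 = 0.00807; Haaland: 1/√f = -1.8 log₁₀[0.00111 + 0.00109] = 4.782, so f = 0.04373.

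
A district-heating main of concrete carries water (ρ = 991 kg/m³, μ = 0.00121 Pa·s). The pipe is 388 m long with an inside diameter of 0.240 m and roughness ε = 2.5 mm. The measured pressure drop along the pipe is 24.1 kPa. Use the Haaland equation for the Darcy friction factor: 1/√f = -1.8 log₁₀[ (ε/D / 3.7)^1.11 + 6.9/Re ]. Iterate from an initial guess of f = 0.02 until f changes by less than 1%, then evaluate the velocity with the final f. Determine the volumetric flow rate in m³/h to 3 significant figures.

Rearranging Darcy-Weisbach: V = √(2·ΔP·D/(f·L·ρ)). With ε/D = 0.0025/0.24 = 0.0104, iterate starting from f = 0.02:
  f = 0.02 → V = √(2·2.41e+04·0.24/(0.02·388·991)) = 1.226 m/s; Re = ρVD/μ = 2.411e+05; f → 0.03874
  f = 0.03874 → V = 0.8813 m/s; Re = 1.732e+05; f → 0.03883
Converged (Δf/f < 1%). With the final f = 0.03883: V = √(2·2.41e+04·0.24/(0.03883·388·991)) = 0.8803 m/s.
Q = V·A = 0.8803·(π/4·0.24²) = 0.03982 m³/s = 143 m³/h.

Q ≈ 143 m³/h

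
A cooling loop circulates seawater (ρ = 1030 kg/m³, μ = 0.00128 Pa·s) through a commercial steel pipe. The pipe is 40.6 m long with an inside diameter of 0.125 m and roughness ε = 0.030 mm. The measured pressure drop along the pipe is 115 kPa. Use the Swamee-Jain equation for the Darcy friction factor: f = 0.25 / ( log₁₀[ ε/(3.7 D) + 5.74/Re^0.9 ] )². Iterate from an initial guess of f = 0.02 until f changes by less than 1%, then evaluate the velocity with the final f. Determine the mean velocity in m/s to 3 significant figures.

V ≈ 6.65 m/s

Rearranging Darcy-Weisbach: V = √(2·ΔP·D/(f·L·ρ)). With ε/D = 3e-05/0.125 = 0.00024, iterate starting from f = 0.02:
  f = 0.02 → V = √(2·1.15e+05·0.125/(0.02·40.6·1030)) = 5.863 m/s; Re = ρVD/μ = 5.897e+05; f → 0.01568
  f = 0.01568 → V = 6.622 m/s; Re = 6.66e+05; f → 0.01555
Converged (Δf/f < 1%). With the final f = 0.01555: V = √(2·1.15e+05·0.125/(0.01555·40.6·1030)) = 6.649 m/s.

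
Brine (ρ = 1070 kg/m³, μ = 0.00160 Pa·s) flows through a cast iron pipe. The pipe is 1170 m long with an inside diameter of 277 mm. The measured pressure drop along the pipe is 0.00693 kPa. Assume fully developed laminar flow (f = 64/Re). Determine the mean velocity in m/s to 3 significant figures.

V ≈ 0.00888 m/s

For laminar flow, f = 64/Re with Re = ρVD/μ, so Darcy-Weisbach reduces to ΔP = 32μLV/D². Solving for V: V = ΔP·D²/(32μL) = 6.93·(0.277)²/(32·0.0016·1170) = 0.008876 m/s.
Check: Re = ρVD/μ = 1070·0.008876·0.277/0.0016 = 1644 < 2300, so the laminar assumption holds.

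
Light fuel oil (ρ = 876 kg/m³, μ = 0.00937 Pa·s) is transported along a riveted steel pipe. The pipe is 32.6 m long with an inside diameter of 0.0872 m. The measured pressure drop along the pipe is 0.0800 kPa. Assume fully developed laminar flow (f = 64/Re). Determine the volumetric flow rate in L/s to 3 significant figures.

Q ≈ 0.372 L/s

For laminar flow, f = 64/Re with Re = ρVD/μ, so Darcy-Weisbach reduces to ΔP = 32μLV/D². Solving for V: V = ΔP·D²/(32μL) = 80·(0.0872)²/(32·0.00937·32.6) = 0.06223 m/s.
Check: Re = ρVD/μ = 876·0.06223·0.0872/0.00937 = 507.3 < 2300, so the laminar assumption holds.
Q = V·A = 0.06223·(π/4·0.0872²) = 0.0003717 m³/s = 0.372 L/s.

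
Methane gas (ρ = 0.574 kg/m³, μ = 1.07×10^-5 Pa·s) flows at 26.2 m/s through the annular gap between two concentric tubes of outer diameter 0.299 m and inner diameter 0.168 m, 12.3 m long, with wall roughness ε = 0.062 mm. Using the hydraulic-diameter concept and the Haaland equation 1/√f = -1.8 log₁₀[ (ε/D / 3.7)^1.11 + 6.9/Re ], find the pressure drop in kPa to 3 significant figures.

ΔP ≈ 0.345 kPa

Hydraulic diameter D_h = 4A/P = D_o - D_i = 0.299 - 0.168 = 0.131 m.
Re = ρVD_h/μ = 0.574·26.2·0.131/1.07e-05 = 1.841e+05.
ε/D_h = 6.2e-05/0.131 = 0.000473; Haaland gives 1/√f = -1.8 log₁₀[4.77e-05+3.75e-05] = 7.325, so f = 0.01864.
ΔP = f(L/D_h)(ρV²/2) = 0.01864·12.3/0.131·197 = 344.7 Pa.
ΔP = 0.345 kPa.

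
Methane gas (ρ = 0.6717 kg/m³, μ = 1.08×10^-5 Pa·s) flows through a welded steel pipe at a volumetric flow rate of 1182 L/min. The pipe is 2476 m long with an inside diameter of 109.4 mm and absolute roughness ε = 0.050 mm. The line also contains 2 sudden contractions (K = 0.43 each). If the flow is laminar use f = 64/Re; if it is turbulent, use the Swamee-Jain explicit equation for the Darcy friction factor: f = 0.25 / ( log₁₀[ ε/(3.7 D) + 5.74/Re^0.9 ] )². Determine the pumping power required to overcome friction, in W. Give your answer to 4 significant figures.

Q = 1182 L/min = 1182/60000 = 0.0197 m³/s.
Cross-sectional area A = πD²/4 = π(0.1094)²/4 = 0.0094 m²; mean velocity V = Q/A = 0.0197/0.0094 = 2.096 m/s.
Reynolds number Re = ρVD/μ = 0.6717 · 2.096 · 0.1094 / 1.08e-05 = 1.426e+04.
Re > 4000 → turbulent. Relative roughness ε/D = 5e-05/0.1094 = 0.000457. Swamee-Jain: f = 0.25/(log₁₀[0.000457/3.7 + 5.74/1.426e+04^0.9])² = 0.25/(log₁₀[0.000124 + 0.00105])² = 0.25/(-2.931)² = 0.02909.
Total minor-loss coefficient ΣK = 2·0.43 = 0.86.
ΔP = [f·L/D + ΣK]·(ρV²/2) = [0.02909·2476/0.1094 + 0.86]·(0.6717·2.096²/2) = [658.5 + 0.86]·1.475 = 972.6 Pa.
Pumping power P = QΔP = 0.0197·972.6 = 19.160 W = 19.16 W.

P ≈ 19.16 W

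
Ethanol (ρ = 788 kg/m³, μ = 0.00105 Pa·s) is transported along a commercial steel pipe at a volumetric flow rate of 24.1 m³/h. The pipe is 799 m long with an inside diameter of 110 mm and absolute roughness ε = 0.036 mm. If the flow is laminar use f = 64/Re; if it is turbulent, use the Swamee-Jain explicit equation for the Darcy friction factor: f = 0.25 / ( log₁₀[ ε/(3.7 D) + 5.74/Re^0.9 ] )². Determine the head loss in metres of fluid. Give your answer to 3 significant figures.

Q = 24.1 m³/h = 24.1/3600 = 0.006694 m³/s.
Cross-sectional area A = πD²/4 = π(0.11)²/4 = 0.009503 m²; mean velocity V = Q/A = 0.006694/0.009503 = 0.7044 m/s.
Reynolds number Re = ρVD/μ = 788 · 0.7044 · 0.11 / 0.00105 = 5.815e+04.
Re > 4000 → turbulent. Relative roughness ε/D = 3.6e-05/0.11 = 0.000327. Swamee-Jain: f = 0.25/(log₁₀[0.000327/3.7 + 5.74/5.815e+04^0.9])² = 0.25/(log₁₀[8.85e-05 + 0.000296])² = 0.25/(-3.416)² = 0.02143.
Darcy-Weisbach: ΔP = f(L/D)(ρV²/2) = 0.02143·(799/0.11)·(788·0.7044²/2) = 0.02143·7264·195.5 = 3.043e+04 Pa.
Head loss h_f = ΔP/(ρg) = 3.043e+04/(788·9.81) = 3.94 m.

h_f ≈ 3.94 m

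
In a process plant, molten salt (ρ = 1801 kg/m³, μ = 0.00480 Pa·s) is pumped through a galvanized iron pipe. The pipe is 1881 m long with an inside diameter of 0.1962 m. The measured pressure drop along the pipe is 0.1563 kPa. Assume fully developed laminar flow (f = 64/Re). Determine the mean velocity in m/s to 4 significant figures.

For laminar flow, f = 64/Re with Re = ρVD/μ, so Darcy-Weisbach reduces to ΔP = 32μLV/D². Solving for V: V = ΔP·D²/(32μL) = 156.3·(0.1962)²/(32·0.0048·1881) = 0.02082 m/s.
Check: Re = ρVD/μ = 1801·0.02082·0.1962/0.0048 = 1533 < 2300, so the laminar assumption holds.

V ≈ 0.02082 m/s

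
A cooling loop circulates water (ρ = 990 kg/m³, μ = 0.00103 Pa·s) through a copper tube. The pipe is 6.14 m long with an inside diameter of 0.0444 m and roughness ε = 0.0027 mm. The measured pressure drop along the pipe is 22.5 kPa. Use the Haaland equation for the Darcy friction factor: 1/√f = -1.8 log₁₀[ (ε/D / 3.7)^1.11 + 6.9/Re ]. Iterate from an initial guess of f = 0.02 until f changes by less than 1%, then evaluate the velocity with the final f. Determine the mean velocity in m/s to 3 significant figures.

V ≈ 4.53 m/s

Rearranging Darcy-Weisbach: V = √(2·ΔP·D/(f·L·ρ)). With ε/D = 2.7e-06/0.0444 = 6.08e-05, iterate starting from f = 0.02:
  f = 0.02 → V = √(2·2.25e+04·0.0444/(0.02·6.14·990)) = 4.054 m/s; Re = ρVD/μ = 1.73e+05; f → 0.01632
  f = 0.01632 → V = 4.488 m/s; Re = 1.915e+05; f → 0.01603
  f = 0.01603 → V = 4.528 m/s; Re = 1.933e+05; f → 0.016
Converged (Δf/f < 1%). With the final f = 0.016: V = √(2·2.25e+04·0.0444/(0.016·6.14·990)) = 4.532 m/s.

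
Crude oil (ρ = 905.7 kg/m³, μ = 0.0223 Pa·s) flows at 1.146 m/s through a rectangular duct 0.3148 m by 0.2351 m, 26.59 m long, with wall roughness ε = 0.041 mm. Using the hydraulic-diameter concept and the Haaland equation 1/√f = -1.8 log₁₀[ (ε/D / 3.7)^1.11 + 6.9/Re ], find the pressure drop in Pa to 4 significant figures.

ΔP ≈ 1718 Pa

Hydraulic diameter D_h = 4A/P = 4·(0.3148·0.2351)/(2·(0.3148+0.2351)) = 0.296/1.1 = 0.2692 m.
Re = ρVD_h/μ = 905.7·1.146·0.2692/0.0223 = 1.253e+04.
ε/D_h = 4.1e-05/0.2692 = 0.000152; Haaland gives 1/√f = -1.8 log₁₀[1.36e-05+0.000551] = 5.847, so f = 0.02925.
ΔP = f(L/D_h)(ρV²/2) = 0.02925·26.59/0.2692·594.7 = 1718 Pa.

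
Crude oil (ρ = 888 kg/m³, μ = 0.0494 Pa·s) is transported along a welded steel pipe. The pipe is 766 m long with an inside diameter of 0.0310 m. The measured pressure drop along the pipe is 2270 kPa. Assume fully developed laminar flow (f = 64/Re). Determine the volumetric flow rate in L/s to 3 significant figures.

Q ≈ 1.36 L/s

For laminar flow, f = 64/Re with Re = ρVD/μ, so Darcy-Weisbach reduces to ΔP = 32μLV/D². Solving for V: V = ΔP·D²/(32μL) = 2.27e+06·(0.031)²/(32·0.0494·766) = 1.802 m/s.
Check: Re = ρVD/μ = 888·1.802·0.031/0.0494 = 1004 < 2300, so the laminar assumption holds.
Q = V·A = 1.802·(π/4·0.031²) = 0.00136 m³/s = 1.36 L/s.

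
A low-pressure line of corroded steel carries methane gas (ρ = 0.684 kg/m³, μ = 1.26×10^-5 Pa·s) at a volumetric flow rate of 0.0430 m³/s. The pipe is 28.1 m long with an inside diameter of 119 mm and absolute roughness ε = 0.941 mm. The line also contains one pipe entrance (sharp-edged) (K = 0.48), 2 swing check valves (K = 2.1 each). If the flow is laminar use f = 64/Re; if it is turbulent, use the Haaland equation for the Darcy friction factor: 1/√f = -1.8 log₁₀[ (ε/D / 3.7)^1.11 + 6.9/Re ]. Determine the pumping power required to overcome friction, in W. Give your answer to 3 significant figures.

P ≈ 2.98 W

Cross-sectional area A = πD²/4 = π(0.119)²/4 = 0.01112 m²; mean velocity V = Q/A = 0.043/0.01112 = 3.866 m/s.
Reynolds number Re = ρVD/μ = 0.684 · 3.866 · 0.119 / 1.26e-05 = 2.498e+04.
Re > 4000 → turbulent. Relative roughness ε/D = 0.000941/0.119 = 0.00791. Haaland: 1/√f = -1.8 log₁₀[(0.00791/3.7)^1.11 + 6.9/2.498e+04] = -1.8 log₁₀[0.00109 + 0.000276] = 5.158, so f = 0.03759.
Total minor-loss coefficient ΣK = 1·0.48 + 2·2.1 = 4.68.
ΔP = [f·L/D + ΣK]·(ρV²/2) = [0.03759·28.1/0.119 + 4.68]·(0.684·3.866²/2) = [8.876 + 4.68]·5.112 = 69.3 Pa.
Pumping power P = QΔP = 0.043·69.3 = 2.980 W = 2.98 W.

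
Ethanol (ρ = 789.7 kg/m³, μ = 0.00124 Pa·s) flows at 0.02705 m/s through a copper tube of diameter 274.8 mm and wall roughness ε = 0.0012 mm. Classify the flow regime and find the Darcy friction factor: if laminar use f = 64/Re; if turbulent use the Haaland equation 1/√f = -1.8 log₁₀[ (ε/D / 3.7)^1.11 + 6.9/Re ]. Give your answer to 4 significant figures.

f ≈ 0.03837

Re = ρVD/μ = 789.7·0.02705·0.2748/0.00124 = 4734.
Re > 4000 → turbulent. ε/D = 1.2e-06/0.2748 = 4.37e-06; Haaland: 1/√f = -1.8 log₁₀[2.63e-07 + 0.00146] = 5.105, so f = 0.03837.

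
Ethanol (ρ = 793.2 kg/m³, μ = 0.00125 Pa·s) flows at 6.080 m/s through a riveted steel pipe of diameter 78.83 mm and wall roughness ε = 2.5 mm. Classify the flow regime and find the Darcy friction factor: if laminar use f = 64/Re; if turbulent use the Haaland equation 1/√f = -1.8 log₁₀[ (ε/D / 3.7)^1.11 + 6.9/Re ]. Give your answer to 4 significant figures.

Re = ρVD/μ = 793.2·6.08·0.07883/0.00125 = 3.041e+05.
Re > 4000 → turbulent. ε/D = 0.0025/0.07883 = 0.0317; Haaland: 1/√f = -1.8 log₁₀[0.00508 + 2.27e-05] = 4.126, so f = 0.05873.

f ≈ 0.05873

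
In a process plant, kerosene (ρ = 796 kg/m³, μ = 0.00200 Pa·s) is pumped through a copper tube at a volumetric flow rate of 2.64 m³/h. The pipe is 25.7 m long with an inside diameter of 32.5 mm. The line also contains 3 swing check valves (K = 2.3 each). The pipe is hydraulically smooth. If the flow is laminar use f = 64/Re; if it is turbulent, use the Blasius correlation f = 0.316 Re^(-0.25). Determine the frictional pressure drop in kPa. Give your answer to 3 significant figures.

ΔP ≈ 9.66 kPa

Q = 2.64 m³/h = 2.64/3600 = 0.0007333 m³/s.
Cross-sectional area A = πD²/4 = π(0.0325)²/4 = 0.0008296 m²; mean velocity V = Q/A = 0.0007333/0.0008296 = 0.884 m/s.
Reynolds number Re = ρVD/μ = 796 · 0.884 · 0.0325 / 0.002 = 1.143e+04.
Re > 4000 → turbulent. Smooth-pipe (Blasius): f = 0.316 Re^(-0.25) = 0.316/(1.143e+04)^0.25 = 0.03056.
Total minor-loss coefficient ΣK = 3·2.3 = 6.9.
ΔP = [f·L/D + ΣK]·(ρV²/2) = [0.03056·25.7/0.0325 + 6.9]·(796·0.884²/2) = [24.16 + 6.9]·311 = 9661 Pa.
ΔP = 9661 Pa = 9.66 kPa.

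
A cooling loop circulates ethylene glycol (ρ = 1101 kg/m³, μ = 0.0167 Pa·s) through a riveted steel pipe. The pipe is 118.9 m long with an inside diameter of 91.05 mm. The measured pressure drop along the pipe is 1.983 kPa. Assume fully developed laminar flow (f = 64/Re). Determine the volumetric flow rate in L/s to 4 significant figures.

Q ≈ 1.685 L/s

For laminar flow, f = 64/Re with Re = ρVD/μ, so Darcy-Weisbach reduces to ΔP = 32μLV/D². Solving for V: V = ΔP·D²/(32μL) = 1983·(0.09105)²/(32·0.0167·118.9) = 0.2587 m/s.
Check: Re = ρVD/μ = 1101·0.2587·0.09105/0.0167 = 1553 < 2300, so the laminar assumption holds.
Q = V·A = 0.2587·(π/4·0.09105²) = 0.001685 m³/s = 1.685 L/s.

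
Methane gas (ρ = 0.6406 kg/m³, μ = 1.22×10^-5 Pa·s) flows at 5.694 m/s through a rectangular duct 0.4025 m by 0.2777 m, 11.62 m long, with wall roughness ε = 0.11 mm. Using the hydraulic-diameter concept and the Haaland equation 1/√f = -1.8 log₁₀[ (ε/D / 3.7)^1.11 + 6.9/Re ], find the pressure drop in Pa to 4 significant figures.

ΔP ≈ 7.124 Pa

Hydraulic diameter D_h = 4A/P = 4·(0.4025·0.2777)/(2·(0.4025+0.2777)) = 0.4471/1.36 = 0.3287 m.
Re = ρVD_h/μ = 0.6406·5.694·0.3287/1.22e-05 = 9.826e+04.
ε/D_h = 0.00011/0.3287 = 0.000335; Haaland gives 1/√f = -1.8 log₁₀[3.25e-05+7.02e-05] = 7.179, so f = 0.0194.
ΔP = f(L/D_h)(ρV²/2) = 0.0194·11.62/0.3287·10.38 = 7.124 Pa.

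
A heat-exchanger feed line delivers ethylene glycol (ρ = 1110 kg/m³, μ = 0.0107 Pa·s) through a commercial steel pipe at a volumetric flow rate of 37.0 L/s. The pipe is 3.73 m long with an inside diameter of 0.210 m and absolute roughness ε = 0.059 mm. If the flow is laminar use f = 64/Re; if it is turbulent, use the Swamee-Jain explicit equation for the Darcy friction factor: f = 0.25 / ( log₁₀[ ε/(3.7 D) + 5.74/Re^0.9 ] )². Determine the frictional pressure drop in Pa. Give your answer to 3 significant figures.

ΔP ≈ 288 Pa

Q = 37.0 L/s = 37.0/1000 = 0.037 m³/s.
Cross-sectional area A = πD²/4 = π(0.21)²/4 = 0.03464 m²; mean velocity V = Q/A = 0.037/0.03464 = 1.068 m/s.
Reynolds number Re = ρVD/μ = 1110 · 1.068 · 0.21 / 0.0107 = 2.327e+04.
Re > 4000 → turbulent. Relative roughness ε/D = 5.9e-05/0.21 = 0.000281. Swamee-Jain: f = 0.25/(log₁₀[0.000281/3.7 + 5.74/2.327e+04^0.9])² = 0.25/(log₁₀[7.59e-05 + 0.000674])² = 0.25/(-3.125)² = 0.0256.
Darcy-Weisbach: ΔP = f(L/D)(ρV²/2) = 0.0256·(3.73/0.21)·(1110·1.068²/2) = 0.0256·17.76·633.3 = 288 Pa.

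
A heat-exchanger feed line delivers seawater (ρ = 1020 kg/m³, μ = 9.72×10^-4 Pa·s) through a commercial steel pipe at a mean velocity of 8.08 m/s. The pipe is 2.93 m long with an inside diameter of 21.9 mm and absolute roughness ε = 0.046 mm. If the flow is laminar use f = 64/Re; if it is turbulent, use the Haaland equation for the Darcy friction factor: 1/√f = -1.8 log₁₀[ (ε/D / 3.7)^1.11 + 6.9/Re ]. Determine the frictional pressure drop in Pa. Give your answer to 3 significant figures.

Reynolds number Re = ρVD/μ = 1020 · 8.08 · 0.0219 / 0.000972 = 1.857e+05.
Re > 4000 → turbulent. Relative roughness ε/D = 4.6e-05/0.0219 = 0.0021. Haaland: 1/√f = -1.8 log₁₀[(0.0021/3.7)^1.11 + 6.9/1.857e+05] = -1.8 log₁₀[0.000249 + 3.72e-05] = 6.377, so f = 0.02459.
Darcy-Weisbach: ΔP = f(L/D)(ρV²/2) = 0.02459·(2.93/0.0219)·(1020·8.08²/2) = 0.02459·133.8·3.33e+04 = 1.096e+05 Pa.

ΔP ≈ 110000 Pa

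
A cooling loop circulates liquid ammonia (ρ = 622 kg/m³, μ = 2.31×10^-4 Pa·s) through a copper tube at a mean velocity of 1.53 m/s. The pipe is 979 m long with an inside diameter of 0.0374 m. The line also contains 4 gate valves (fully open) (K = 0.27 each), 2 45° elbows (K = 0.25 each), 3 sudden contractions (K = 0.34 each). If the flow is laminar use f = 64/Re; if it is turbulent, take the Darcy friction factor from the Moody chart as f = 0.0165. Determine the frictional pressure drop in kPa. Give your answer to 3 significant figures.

ΔP ≈ 316 kPa

Reynolds number Re = ρVD/μ = 622 · 1.53 · 0.0374 / 0.000231 = 1.541e+05.
Re > 4000 → turbulent; use the Moody-chart value f = 0.0165.
Total minor-loss coefficient ΣK = 4·0.27 + 2·0.25 + 3·0.34 = 2.6.
ΔP = [f·L/D + ΣK]·(ρV²/2) = [0.0165·979/0.0374 + 2.6]·(622·1.53²/2) = [431.9 + 2.6]·728 = 3.163e+05 Pa.
ΔP = 3.163e+05 Pa = 316 kPa.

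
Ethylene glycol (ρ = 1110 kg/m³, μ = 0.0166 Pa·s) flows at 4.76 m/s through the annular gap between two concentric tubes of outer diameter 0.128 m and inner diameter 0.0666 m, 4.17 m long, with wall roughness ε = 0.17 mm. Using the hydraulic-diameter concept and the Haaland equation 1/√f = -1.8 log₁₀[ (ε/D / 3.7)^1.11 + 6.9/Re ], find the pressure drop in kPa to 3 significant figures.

ΔP ≈ 26.4 kPa

Hydraulic diameter D_h = 4A/P = D_o - D_i = 0.128 - 0.0666 = 0.0614 m.
Re = ρVD_h/μ = 1110·4.76·0.0614/0.0166 = 1.954e+04.
ε/D_h = 0.00017/0.0614 = 0.00277; Haaland gives 1/√f = -1.8 log₁₀[0.000339+0.000353] = 5.688, so f = 0.03091.
ΔP = f(L/D_h)(ρV²/2) = 0.03091·4.17/0.0614·1.257e+04 = 2.64e+04 Pa.
ΔP = 26.4 kPa.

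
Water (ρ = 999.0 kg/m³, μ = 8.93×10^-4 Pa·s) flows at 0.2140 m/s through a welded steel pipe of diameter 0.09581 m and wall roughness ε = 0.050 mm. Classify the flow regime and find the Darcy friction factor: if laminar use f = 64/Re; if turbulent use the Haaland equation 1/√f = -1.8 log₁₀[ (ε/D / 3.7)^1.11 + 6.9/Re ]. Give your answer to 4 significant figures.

Re = ρVD/μ = 999·0.214·0.09581/0.000893 = 2.294e+04.
Re > 4000 → turbulent. ε/D = 5e-05/0.09581 = 0.000522; Haaland: 1/√f = -1.8 log₁₀[5.32e-05 + 0.000301] = 6.212, so f = 0.02592.

f ≈ 0.02592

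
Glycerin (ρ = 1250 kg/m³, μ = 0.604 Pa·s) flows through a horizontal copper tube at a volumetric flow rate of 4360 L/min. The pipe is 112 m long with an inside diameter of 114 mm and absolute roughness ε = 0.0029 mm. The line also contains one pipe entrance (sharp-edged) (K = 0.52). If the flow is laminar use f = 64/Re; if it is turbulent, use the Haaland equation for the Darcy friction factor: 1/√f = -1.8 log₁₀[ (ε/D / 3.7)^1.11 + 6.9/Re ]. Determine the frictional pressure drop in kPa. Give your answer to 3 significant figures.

Q = 4360 L/min = 4360/60000 = 0.07267 m³/s.
Cross-sectional area A = πD²/4 = π(0.114)²/4 = 0.01021 m²; mean velocity V = Q/A = 0.07267/0.01021 = 7.119 m/s.
Reynolds number Re = ρVD/μ = 1250 · 7.119 · 0.114 / 0.604 = 1680.
Re < 2300 → laminar flow, so f = 64/Re = 64/1680 = 0.0381 (the turbulent correlation is not needed).
Total minor-loss coefficient ΣK = 1·0.52 = 0.52.
ΔP = [f·L/D + ΣK]·(ρV²/2) = [0.0381·112/0.114 + 0.52]·(1250·7.119²/2) = [37.44 + 0.52]·3.168e+04 = 1.202e+06 Pa.
ΔP = 1.202e+06 Pa = 1200 kPa.

ΔP ≈ 1200 kPa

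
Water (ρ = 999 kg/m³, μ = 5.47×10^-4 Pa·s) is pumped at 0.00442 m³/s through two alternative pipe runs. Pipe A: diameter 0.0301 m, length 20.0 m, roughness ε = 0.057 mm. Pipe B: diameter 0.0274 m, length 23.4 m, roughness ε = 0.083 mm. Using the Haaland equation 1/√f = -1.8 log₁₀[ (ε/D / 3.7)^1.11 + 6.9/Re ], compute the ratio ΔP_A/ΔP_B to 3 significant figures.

ΔP_A/ΔP_B ≈ 0.474

Pipe A: V = Q/A = 0.00442/0.0007116 = 6.212 m/s; Re = 3.415e+05; ε/D = 0.00189; Haaland → f = 0.02362; ΔP_A = f(L/D)(ρV²/2) = 3.024e+05 Pa.
Pipe B: V = Q/A = 0.00442/0.0005896 = 7.496 m/s; Re = 3.751e+05; ε/D = 0.00303; Haaland → f = 0.02661; ΔP_B = f(L/D)(ρV²/2) = 6.379e+05 Pa.
ΔP_A/ΔP_B = 3.024e+05/6.379e+05 = 0.474.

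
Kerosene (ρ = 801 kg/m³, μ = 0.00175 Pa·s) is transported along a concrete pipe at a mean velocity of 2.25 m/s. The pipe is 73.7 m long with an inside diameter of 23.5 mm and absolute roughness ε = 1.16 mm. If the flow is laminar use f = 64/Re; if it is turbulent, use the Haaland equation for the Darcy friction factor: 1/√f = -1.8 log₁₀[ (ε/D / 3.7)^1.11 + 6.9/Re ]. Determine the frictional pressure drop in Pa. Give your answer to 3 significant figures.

Reynolds number Re = ρVD/μ = 801 · 2.25 · 0.0235 / 0.00175 = 2.42e+04.
Re > 4000 → turbulent. Relative roughness ε/D = 0.00116/0.0235 = 0.0494. Haaland: 1/√f = -1.8 log₁₀[(0.0494/3.7)^1.11 + 6.9/2.42e+04] = -1.8 log₁₀[0.0083 + 0.000285] = 3.719, so f = 0.07228.
Darcy-Weisbach: ΔP = f(L/D)(ρV²/2) = 0.07228·(73.7/0.0235)·(801·2.25²/2) = 0.07228·3136·2028 = 4.596e+05 Pa.

ΔP ≈ 460000 Pa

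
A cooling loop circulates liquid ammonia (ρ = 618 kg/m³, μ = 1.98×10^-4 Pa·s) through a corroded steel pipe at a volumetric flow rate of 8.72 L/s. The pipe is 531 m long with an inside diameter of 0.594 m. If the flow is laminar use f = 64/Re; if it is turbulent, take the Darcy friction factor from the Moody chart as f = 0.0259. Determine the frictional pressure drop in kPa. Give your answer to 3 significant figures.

ΔP ≈ 0.00708 kPa

Q = 8.72 L/s = 8.72/1000 = 0.00872 m³/s.
Cross-sectional area A = πD²/4 = π(0.594)²/4 = 0.2771 m²; mean velocity V = Q/A = 0.00872/0.2771 = 0.03147 m/s.
Reynolds number Re = ρVD/μ = 618 · 0.03147 · 0.594 / 0.000198 = 5.834e+04.
Re > 4000 → turbulent; use the Moody-chart value f = 0.0259.
Darcy-Weisbach: ΔP = f(L/D)(ρV²/2) = 0.0259·(531/0.594)·(618·0.03147²/2) = 0.0259·893.9·0.306 = 7.084 Pa.
ΔP = 7.084 Pa = 0.00708 kPa.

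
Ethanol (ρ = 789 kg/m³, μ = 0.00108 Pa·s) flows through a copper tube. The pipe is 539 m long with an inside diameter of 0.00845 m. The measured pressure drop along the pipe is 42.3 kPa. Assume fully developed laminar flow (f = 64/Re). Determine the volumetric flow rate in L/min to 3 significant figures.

For laminar flow, f = 64/Re with Re = ρVD/μ, so Darcy-Weisbach reduces to ΔP = 32μLV/D². Solving for V: V = ΔP·D²/(32μL) = 4.23e+04·(0.00845)²/(32·0.00108·539) = 0.1621 m/s.
Check: Re = ρVD/μ = 789·0.1621·0.00845/0.00108 = 1001 < 2300, so the laminar assumption holds.
Q = V·A = 0.1621·(π/4·0.00845²) = 9.093e-06 m³/s = 0.546 L/min.

Q ≈ 0.546 L/min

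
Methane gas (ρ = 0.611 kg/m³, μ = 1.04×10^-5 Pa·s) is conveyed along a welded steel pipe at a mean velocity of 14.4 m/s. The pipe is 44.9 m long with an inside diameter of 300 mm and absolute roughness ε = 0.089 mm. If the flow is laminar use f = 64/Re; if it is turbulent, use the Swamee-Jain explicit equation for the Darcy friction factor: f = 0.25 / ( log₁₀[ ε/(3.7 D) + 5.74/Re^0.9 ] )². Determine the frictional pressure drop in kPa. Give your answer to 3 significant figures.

ΔP ≈ 0.164 kPa

Reynolds number Re = ρVD/μ = 0.611 · 14.4 · 0.3 / 1.04e-05 = 2.538e+05.
Re > 4000 → turbulent. Relative roughness ε/D = 8.9e-05/0.3 = 0.000297. Swamee-Jain: f = 0.25/(log₁₀[0.000297/3.7 + 5.74/2.538e+05^0.9])² = 0.25/(log₁₀[8.02e-05 + 7.85e-05])² = 0.25/(-3.799)² = 0.01732.
Darcy-Weisbach: ΔP = f(L/D)(ρV²/2) = 0.01732·(44.9/0.3)·(0.611·14.4²/2) = 0.01732·149.7·63.35 = 164.2 Pa.
ΔP = 164.2 Pa = 0.164 kPa.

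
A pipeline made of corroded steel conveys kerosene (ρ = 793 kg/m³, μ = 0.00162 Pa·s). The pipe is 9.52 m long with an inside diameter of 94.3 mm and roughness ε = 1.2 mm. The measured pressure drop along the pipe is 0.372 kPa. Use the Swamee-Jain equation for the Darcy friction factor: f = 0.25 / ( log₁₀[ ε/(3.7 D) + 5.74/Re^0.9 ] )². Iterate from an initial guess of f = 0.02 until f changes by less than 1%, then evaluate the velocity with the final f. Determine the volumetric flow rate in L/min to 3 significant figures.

Q ≈ 192 L/min

Rearranging Darcy-Weisbach: V = √(2·ΔP·D/(f·L·ρ)). With ε/D = 0.0012/0.0943 = 0.0127, iterate starting from f = 0.02:
  f = 0.02 → V = √(2·372·0.0943/(0.02·9.52·793)) = 0.6817 m/s; Re = ρVD/μ = 3.147e+04; f → 0.04329
  f = 0.04329 → V = 0.4633 m/s; Re = 2.139e+04; f → 0.04413
  f = 0.04413 → V = 0.4589 m/s; Re = 2.118e+04; f → 0.04415
Converged (Δf/f < 1%). With the final f = 0.04415: V = √(2·372·0.0943/(0.04415·9.52·793)) = 0.4588 m/s.
Q = V·A = 0.4588·(π/4·0.0943²) = 0.003204 m³/s = 192 L/min.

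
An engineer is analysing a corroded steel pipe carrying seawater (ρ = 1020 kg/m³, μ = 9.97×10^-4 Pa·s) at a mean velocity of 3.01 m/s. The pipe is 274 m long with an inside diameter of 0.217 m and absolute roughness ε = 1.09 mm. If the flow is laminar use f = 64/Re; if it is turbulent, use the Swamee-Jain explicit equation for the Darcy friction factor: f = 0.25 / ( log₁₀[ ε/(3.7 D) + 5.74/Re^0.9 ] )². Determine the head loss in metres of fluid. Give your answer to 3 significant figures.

Reynolds number Re = ρVD/μ = 1020 · 3.01 · 0.217 / 0.000997 = 6.682e+05.
Re > 4000 → turbulent. Relative roughness ε/D = 0.00109/0.217 = 0.00502. Swamee-Jain: f = 0.25/(log₁₀[0.00502/3.7 + 5.74/6.682e+05^0.9])² = 0.25/(log₁₀[0.00136 + 3.28e-05])² = 0.25/(-2.857)² = 0.03063.
Darcy-Weisbach: ΔP = f(L/D)(ρV²/2) = 0.03063·(274/0.217)·(1020·3.01²/2) = 0.03063·1263·4621 = 1.787e+05 Pa.
Head loss h_f = ΔP/(ρg) = 1.787e+05/(1020·9.81) = 17.9 m.

h_f ≈ 17.9 m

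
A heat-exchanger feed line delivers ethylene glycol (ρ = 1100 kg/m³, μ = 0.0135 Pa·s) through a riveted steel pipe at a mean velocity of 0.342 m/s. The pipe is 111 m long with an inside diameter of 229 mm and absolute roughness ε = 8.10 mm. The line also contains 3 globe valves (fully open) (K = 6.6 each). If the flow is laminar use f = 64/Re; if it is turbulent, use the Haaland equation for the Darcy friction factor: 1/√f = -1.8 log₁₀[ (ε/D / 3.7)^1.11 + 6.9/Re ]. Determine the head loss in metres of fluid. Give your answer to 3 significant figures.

Reynolds number Re = ρVD/μ = 1100 · 0.342 · 0.229 / 0.0135 = 6381.
Re > 4000 → turbulent. Relative roughness ε/D = 0.0081/0.229 = 0.0354. Haaland: 1/√f = -1.8 log₁₀[(0.0354/3.7)^1.11 + 6.9/6381] = -1.8 log₁₀[0.00573 + 0.00108] = 3.9, so f = 0.06575.
Total minor-loss coefficient ΣK = 3·6.6 = 19.8.
ΔP = [f·L/D + ΣK]·(ρV²/2) = [0.06575·111/0.229 + 19.8]·(1100·0.342²/2) = [31.87 + 19.8]·64.33 = 3324 Pa.
Head loss h_f = ΔP/(ρg) = 3324/(1100·9.81) = 0.308 m.

h_f ≈ 0.308 m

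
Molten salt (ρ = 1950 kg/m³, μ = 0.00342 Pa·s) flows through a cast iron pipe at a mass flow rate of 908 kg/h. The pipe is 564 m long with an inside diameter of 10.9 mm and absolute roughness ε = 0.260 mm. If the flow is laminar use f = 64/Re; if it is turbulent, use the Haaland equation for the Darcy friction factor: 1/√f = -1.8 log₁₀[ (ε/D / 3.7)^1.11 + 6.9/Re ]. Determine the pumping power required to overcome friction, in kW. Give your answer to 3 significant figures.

P ≈ 0.703 kW

ṁ = 908 kg/h = 908/3600 = 0.2522 kg/s.
A = πD²/4 = π(0.0109)²/4 = 9.331e-05 m²; mean velocity V = ṁ/(ρA) = 0.2522/(1950 · 9.331e-05) = 1.386 m/s.
Reynolds number Re = ρVD/μ = 1950 · 1.386 · 0.0109 / 0.00342 = 8615.
Re > 4000 → turbulent. Relative roughness ε/D = 0.00026/0.0109 = 0.0239. Haaland: 1/√f = -1.8 log₁₀[(0.0239/3.7)^1.11 + 6.9/8615] = -1.8 log₁₀[0.0037 + 0.000801] = 4.224, so f = 0.05605.
Darcy-Weisbach: ΔP = f(L/D)(ρV²/2) = 0.05605·(564/0.0109)·(1950·1.386²/2) = 0.05605·5.174e+04·1873 = 5.433e+06 Pa.
Q = ṁ/ρ = 0.2522/1950 = 0.0001293 m³/s.
Pumping power P = QΔP = 0.0001293·5.433e+06 = 702.8 W = 0.703 kW.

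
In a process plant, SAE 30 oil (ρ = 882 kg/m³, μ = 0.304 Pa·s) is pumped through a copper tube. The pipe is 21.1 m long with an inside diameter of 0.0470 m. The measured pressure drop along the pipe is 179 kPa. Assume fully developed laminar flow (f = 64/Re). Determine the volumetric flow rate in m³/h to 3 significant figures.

Q ≈ 12.0 m³/h

For laminar flow, f = 64/Re with Re = ρVD/μ, so Darcy-Weisbach reduces to ΔP = 32μLV/D². Solving for V: V = ΔP·D²/(32μL) = 1.79e+05·(0.047)²/(32·0.304·21.1) = 1.926 m/s.
Check: Re = ρVD/μ = 882·1.926·0.047/0.304 = 262.7 < 2300, so the laminar assumption holds.
Q = V·A = 1.926·(π/4·0.047²) = 0.003342 m³/s = 12.0 m³/h.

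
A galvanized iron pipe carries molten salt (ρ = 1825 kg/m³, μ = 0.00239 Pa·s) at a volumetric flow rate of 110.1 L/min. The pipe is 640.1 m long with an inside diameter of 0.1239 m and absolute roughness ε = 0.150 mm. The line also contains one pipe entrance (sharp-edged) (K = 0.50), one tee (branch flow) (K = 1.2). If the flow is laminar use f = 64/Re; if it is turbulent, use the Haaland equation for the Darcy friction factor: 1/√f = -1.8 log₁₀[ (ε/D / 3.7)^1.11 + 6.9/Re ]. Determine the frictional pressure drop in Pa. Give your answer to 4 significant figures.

ΔP ≈ 3304 Pa

Q = 110.1 L/min = 110.1/60000 = 0.001835 m³/s.
Cross-sectional area A = πD²/4 = π(0.1239)²/4 = 0.01206 m²; mean velocity V = Q/A = 0.001835/0.01206 = 0.1522 m/s.
Reynolds number Re = ρVD/μ = 1825 · 0.1522 · 0.1239 / 0.00239 = 1.44e+04.
Re > 4000 → turbulent. Relative roughness ε/D = 0.00015/0.1239 = 0.00121. Haaland: 1/√f = -1.8 log₁₀[(0.00121/3.7)^1.11 + 6.9/1.44e+04] = -1.8 log₁₀[0.000135 + 0.000479] = 5.781, so f = 0.02993.
Total minor-loss coefficient ΣK = 1·0.5 + 1·1.2 = 1.7.
ΔP = [f·L/D + ΣK]·(ρV²/2) = [0.02993·640.1/0.1239 + 1.7]·(1825·0.1522²/2) = [154.6 + 1.7]·21.14 = 3304 Pa.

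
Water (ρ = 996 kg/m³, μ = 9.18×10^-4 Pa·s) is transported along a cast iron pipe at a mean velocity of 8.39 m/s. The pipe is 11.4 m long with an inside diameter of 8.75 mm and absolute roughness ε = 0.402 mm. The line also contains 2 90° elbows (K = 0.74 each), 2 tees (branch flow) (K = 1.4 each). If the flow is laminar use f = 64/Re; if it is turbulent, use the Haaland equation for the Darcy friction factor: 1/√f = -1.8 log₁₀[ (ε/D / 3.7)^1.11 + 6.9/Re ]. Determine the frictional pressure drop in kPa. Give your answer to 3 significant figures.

Reynolds number Re = ρVD/μ = 996 · 8.39 · 0.00875 / 0.000918 = 7.965e+04.
Re > 4000 → turbulent. Relative roughness ε/D = 0.000402/0.00875 = 0.0459. Haaland: 1/√f = -1.8 log₁₀[(0.0459/3.7)^1.11 + 6.9/7.965e+04] = -1.8 log₁₀[0.00766 + 8.66e-05] = 3.799, so f = 0.06928.
Total minor-loss coefficient ΣK = 2·0.74 + 2·1.4 = 4.28.
ΔP = [f·L/D + ΣK]·(ρV²/2) = [0.06928·11.4/0.00875 + 4.28]·(996·8.39²/2) = [90.26 + 4.28]·3.506e+04 = 3.314e+06 Pa.
ΔP = 3.314e+06 Pa = 3310 kPa.

ΔP ≈ 3310 kPa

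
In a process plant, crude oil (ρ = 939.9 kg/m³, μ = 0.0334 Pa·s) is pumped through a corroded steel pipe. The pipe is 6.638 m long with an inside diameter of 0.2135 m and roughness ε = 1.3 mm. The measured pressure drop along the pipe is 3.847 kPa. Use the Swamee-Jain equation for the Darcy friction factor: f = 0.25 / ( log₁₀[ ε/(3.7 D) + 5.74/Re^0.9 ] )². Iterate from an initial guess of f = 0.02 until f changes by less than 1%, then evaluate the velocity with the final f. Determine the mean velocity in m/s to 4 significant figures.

V ≈ 2.654 m/s

Rearranging Darcy-Weisbach: V = √(2·ΔP·D/(f·L·ρ)). With ε/D = 0.0013/0.2135 = 0.00609, iterate starting from f = 0.02:
  f = 0.02 → V = √(2·3847·0.2135/(0.02·6.638·939.9)) = 3.628 m/s; Re = ρVD/μ = 2.18e+04; f → 0.03623
  f = 0.03623 → V = 2.696 m/s; Re = 1.62e+04; f → 0.03731
  f = 0.03731 → V = 2.656 m/s; Re = 1.596e+04; f → 0.03737
Converged (Δf/f < 1%). With the final f = 0.03737: V = √(2·3847·0.2135/(0.03737·6.638·939.9)) = 2.654 m/s.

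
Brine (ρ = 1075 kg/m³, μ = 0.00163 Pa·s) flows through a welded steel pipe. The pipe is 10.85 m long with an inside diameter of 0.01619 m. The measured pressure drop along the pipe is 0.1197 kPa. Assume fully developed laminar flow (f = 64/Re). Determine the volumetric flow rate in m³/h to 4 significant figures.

For laminar flow, f = 64/Re with Re = ρVD/μ, so Darcy-Weisbach reduces to ΔP = 32μLV/D². Solving for V: V = ΔP·D²/(32μL) = 119.7·(0.01619)²/(32·0.00163·10.85) = 0.05544 m/s.
Check: Re = ρVD/μ = 1075·0.05544·0.01619/0.00163 = 592 < 2300, so the laminar assumption holds.
Q = V·A = 0.05544·(π/4·0.01619²) = 1.141e-05 m³/s = 0.04109 m³/h.

Q ≈ 0.04109 m³/h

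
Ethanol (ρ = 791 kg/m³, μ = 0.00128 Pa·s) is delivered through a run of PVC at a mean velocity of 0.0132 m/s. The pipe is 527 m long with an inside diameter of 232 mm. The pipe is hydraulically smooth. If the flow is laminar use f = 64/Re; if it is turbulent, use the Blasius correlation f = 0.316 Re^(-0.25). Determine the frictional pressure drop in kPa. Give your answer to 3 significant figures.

ΔP ≈ 0.00529 kPa

Reynolds number Re = ρVD/μ = 791 · 0.0132 · 0.232 / 0.00128 = 1892.
Re < 2300 → laminar flow, so f = 64/Re = 64/1892 = 0.03382 (the turbulent correlation is not needed).
Darcy-Weisbach: ΔP = f(L/D)(ρV²/2) = 0.03382·(527/0.232)·(791·0.0132²/2) = 0.03382·2272·0.06891 = 5.294 Pa.
ΔP = 5.294 Pa = 0.00529 kPa.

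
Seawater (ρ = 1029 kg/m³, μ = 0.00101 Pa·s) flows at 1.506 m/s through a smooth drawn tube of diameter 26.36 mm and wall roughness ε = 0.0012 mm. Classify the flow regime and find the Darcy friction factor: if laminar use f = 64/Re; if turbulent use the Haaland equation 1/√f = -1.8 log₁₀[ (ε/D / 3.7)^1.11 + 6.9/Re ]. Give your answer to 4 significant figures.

Re = ρVD/μ = 1029·1.506·0.02636/0.00101 = 4.044e+04.
Re > 4000 → turbulent. ε/D = 1.2e-06/0.02636 = 4.55e-05; Haaland: 1/√f = -1.8 log₁₀[3.55e-06 + 0.000171] = 6.766, so f = 0.02184.

f ≈ 0.02184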